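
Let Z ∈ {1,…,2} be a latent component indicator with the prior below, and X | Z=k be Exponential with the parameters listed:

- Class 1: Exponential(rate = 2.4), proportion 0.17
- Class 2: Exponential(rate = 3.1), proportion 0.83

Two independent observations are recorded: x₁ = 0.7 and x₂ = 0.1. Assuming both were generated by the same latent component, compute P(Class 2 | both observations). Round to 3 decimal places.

0.823

Posterior ∝ prior × likelihood, so P(k | x) ∝ π_k f_k(x); normalise over all components.
Since both observations come from the same component, the likelihood for component k is f_k(x₁)·f_k(x₂).
  f_1 = [2.4·e^(−2.4·0.7) = 2.4·e^(−1.6800) = 0.447298] × [1.88791] = 0.844456
  f_2 = [3.1·e^(−3.1·0.7) = 3.1·e^(−2.1700) = 0.353951] × [2.27369] = 0.804772
Weight by the priors:
  π_1·f_1 = 0.17 × 0.844456 = 0.143558
  π_2·f_2 = 0.83 × 0.804772 = 0.667961
Denominator: 0.143558 + 0.667961 = 0.811519
P(Class 2 | x₁, x₂) ≈ 0.823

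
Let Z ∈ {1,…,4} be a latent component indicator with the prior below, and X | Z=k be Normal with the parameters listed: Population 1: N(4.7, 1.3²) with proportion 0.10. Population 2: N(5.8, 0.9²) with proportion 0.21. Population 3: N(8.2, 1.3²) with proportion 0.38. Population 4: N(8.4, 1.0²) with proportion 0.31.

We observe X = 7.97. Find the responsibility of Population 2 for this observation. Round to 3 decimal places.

0.022

By Bayes' theorem, P(k | x) = P(Z=k) f_k(x) / Σ_j P(Z=j) f_j(x).
Normal densities:
  p_1 = (1/(1.3·√(2π)))·exp(−(7.97−4.7)²/(2·1.3²)) = 0.306879·exp(-3.16358) = 0.012973
  p_2 = (1/(0.9·√(2π)))·exp(−(7.97−5.8)²/(2·0.9²)) = 0.443269·exp(-2.90673) = 0.0242265
  p_3 = (1/(1.3·√(2π)))·exp(−(7.97−8.2)²/(2·1.3²)) = 0.306879·exp(-0.01565) = 0.302113
  p_4 = (1/(1.0·√(2π)))·exp(−(7.97−8.4)²/(2·1.0²)) = 0.398942·exp(-0.09245) = 0.363714
Prior × likelihood for each component:
  P(Z=1)·p_1 = 0.10 × 0.012973 = 0.0012973
  P(Z=2)·p_2 = 0.21 × 0.0242265 = 0.00508757
  P(Z=3)·p_3 = 0.38 × 0.302113 = 0.114803
  P(Z=4)·p_4 = 0.31 × 0.363714 = 0.112751
Marginal: 0.0012973 + 0.00508757 + 0.114803 + 0.112751 = 0.233939
So the posterior for Population 2 is 0.00508757 / 0.233939 ≈ 0.022.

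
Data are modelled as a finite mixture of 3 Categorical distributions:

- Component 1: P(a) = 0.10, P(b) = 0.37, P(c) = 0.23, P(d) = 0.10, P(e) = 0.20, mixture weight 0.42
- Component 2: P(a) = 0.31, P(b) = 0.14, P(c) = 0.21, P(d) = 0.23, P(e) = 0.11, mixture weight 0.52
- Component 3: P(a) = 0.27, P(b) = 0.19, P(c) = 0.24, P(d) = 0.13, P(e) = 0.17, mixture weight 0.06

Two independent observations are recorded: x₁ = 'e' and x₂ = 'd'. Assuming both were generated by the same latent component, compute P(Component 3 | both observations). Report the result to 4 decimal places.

Apply Bayes' rule: the posterior for each component is proportional to its prior times its likelihood at x.
Since both observations come from the same component, the likelihood for component k is f_k(x₁)·f_k(x₂).
  L_1 = [0.2] × [0.1] = 0.02
  L_2 = [0.11] × [0.23] = 0.0253
  L_3 = [0.17] × [0.13] = 0.0221
Prior × likelihood for each component:
  w_1·L_1 = 0.42 × 0.02 = 0.0084
  w_2·L_2 = 0.52 × 0.0253 = 0.013156
  w_3·L_3 = 0.06 × 0.0221 = 0.001326
Marginal: 0.0084 + 0.013156 + 0.001326 = 0.022882
Responsibility of Component 3: 0.001326 / 0.022882 ≈ 0.0579

0.0579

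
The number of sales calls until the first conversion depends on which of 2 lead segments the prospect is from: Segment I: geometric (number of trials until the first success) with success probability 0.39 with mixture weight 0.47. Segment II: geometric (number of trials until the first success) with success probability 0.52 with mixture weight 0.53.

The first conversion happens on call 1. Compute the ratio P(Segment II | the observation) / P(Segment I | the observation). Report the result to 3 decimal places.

Only the two components matter; the odds are (w_i f_i(x)) / (w_j f_j(x)).
Geometric probabilities:
  f_I = 0.39·(1−0.39)^0 = 0.39·1 = 0.39
  f_II = 0.52·(1−0.52)^0 = 0.52·1 = 0.52
Odds = (0.53/0.47) × (0.52/0.39) = 1.12766 × 1.33333 ≈ 1.504

1.504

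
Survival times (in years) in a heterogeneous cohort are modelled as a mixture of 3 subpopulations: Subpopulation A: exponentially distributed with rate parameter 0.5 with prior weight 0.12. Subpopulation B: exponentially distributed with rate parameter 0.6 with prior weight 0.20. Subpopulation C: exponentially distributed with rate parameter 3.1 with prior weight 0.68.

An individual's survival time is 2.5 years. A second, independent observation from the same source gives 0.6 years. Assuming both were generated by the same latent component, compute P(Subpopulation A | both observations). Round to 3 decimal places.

0.353

The responsibility of component k is π_k f_k(x) divided by Σ_j π_j f_j(x).
Since both observations come from the same component, the likelihood for component k is f_k(x₁)·f_k(x₂).
  p_A = [0.5·e^(−0.5·2.5) = 0.5·e^(−1.2500) = 0.143252] × [0.370409] = 0.053062
  p_B = [0.6·e^(−0.6·2.5) = 0.6·e^(−1.5000) = 0.133878] × [0.418606] = 0.0560421
  p_C = [3.1·e^(−3.1·2.5) = 3.1·e^(−7.7500) = 0.0013353] × [0.482585] = 0.000644397
Multiply by the mixture weights:
  π_A·p_A = 0.12 × 0.053062 = 0.00636744
  π_B·p_B = 0.20 × 0.0560421 = 0.0112084
  π_C·p_C = 0.68 × 0.000644397 = 0.00043819
Normaliser: 0.00636744 + 0.0112084 + 0.00043819 = 0.0180141
Responsibility of Subpopulation A: 0.00636744 / 0.0180141 ≈ 0.353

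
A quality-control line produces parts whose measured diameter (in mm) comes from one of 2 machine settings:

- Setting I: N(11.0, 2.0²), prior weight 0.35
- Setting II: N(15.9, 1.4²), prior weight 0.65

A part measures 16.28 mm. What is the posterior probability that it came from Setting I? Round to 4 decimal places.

0.0118

Posterior ∝ prior × likelihood, so P(k | x) ∝ P(Z=k) f_k(x); normalise over all components.
Normal densities:
  f_I = 0.00611576
  f_II = 0.274653
Prior × likelihood for each component:
  P(Z=I)·f_I = 0.35 × 0.00611576 = 0.00214052
  P(Z=II)·f_II = 0.65 × 0.274653 = 0.178524
Evidence: 0.00214052 + 0.178524 = 0.180665
So the posterior for Setting I is 0.00214052 / 0.180665 ≈ 0.0118.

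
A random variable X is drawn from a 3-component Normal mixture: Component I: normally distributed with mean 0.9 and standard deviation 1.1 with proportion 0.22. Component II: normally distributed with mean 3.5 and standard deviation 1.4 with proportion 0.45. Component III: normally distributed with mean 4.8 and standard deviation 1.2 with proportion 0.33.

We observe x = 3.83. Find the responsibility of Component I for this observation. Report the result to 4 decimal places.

0.0111

Posterior ∝ prior × likelihood, so P(k | x) ∝ π_k f_k(x); normalise over all components.
Component likelihoods at x = 3.83:
  L_I = (1/(1.1·√(2π)))·exp(−(3.83−0.9)²/(2·1.1²)) = 0.362675·exp(-3.54748) = 0.010444
  L_II = (1/(1.4·√(2π)))·exp(−(3.83−3.5)²/(2·1.4²)) = 0.284959·exp(-0.02778) = 0.277151
  L_III = (1/(1.2·√(2π)))·exp(−(3.83−4.8)²/(2·1.2²)) = 0.332452·exp(-0.32670) = 0.239797
Prior × likelihood for each component:
  π_I·L_I = 0.22 × 0.010444 = 0.00229768
  π_II·L_II = 0.45 × 0.277151 = 0.124718
  π_III·L_III = 0.33 × 0.239797 = 0.0791331
Evidence: 0.00229768 + 0.124718 + 0.0791331 = 0.206149
So the posterior for Component I is 0.00229768 / 0.206149 ≈ 0.0111.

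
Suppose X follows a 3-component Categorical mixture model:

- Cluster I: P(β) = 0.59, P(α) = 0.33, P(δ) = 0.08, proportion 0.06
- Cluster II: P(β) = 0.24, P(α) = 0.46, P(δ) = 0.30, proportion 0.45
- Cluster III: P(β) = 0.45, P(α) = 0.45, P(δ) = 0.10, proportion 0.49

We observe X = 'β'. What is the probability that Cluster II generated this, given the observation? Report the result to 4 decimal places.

Apply Bayes' rule: the posterior for each component is proportional to its prior times its likelihood at x.
Component likelihoods at x = 'β':
  f_I = 0.59
  f_II = 0.24
  f_III = 0.45
Prior × likelihood for each component:
  P(Z=I)·f_I = 0.06 × 0.59 = 0.0354
  P(Z=II)·f_II = 0.45 × 0.24 = 0.108
  P(Z=III)·f_III = 0.49 × 0.45 = 0.2205
Denominator: 0.0354 + 0.108 + 0.2205 = 0.3639
So the posterior for Cluster II is 0.108 / 0.3639 ≈ 0.2968.

0.2968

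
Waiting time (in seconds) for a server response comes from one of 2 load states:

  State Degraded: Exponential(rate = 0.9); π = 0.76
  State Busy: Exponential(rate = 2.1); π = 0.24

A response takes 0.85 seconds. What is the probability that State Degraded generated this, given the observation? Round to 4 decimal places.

0.7901

P(component k | x) = π_k·f_k(x) / marginal(x), where marginal(x) = Σ_j π_j·f_j(x).
Component likelihoods at x = 0.85 seconds:
  f_Degraded = 0.9·e^(−0.9·0.85) = 0.9·e^(−0.7650) = 0.418801
  f_Busy = 2.1·e^(−2.1·0.85) = 2.1·e^(−1.7850) = 0.352374
Multiply by the mixture weights:
  π_Degraded·f_Degraded = 0.76 × 0.418801 = 0.318288
  π_Busy·f_Busy = 0.24 × 0.352374 = 0.0845697
Sum: 0.318288 + 0.0845697 = 0.402858
P(State Degraded | 0.85 seconds) = 0.318288 / 0.402858 ≈ 0.7901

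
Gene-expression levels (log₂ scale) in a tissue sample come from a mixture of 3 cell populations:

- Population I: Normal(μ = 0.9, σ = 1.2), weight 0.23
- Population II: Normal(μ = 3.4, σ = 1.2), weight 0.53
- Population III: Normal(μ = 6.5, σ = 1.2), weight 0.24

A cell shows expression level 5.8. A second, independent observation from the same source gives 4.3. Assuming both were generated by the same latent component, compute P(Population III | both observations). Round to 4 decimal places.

Apply Bayes' rule: the posterior for each component is proportional to its prior times its likelihood at x.
Since both observations come from the same component, the likelihood for component k is f_k(x₁)·f_k(x₂).
  f_I = [7.96343e-05] × [0.00600508] = 4.78211e-07
  f_II = [0.0449925] × [0.250948] = 0.0112908
  f_III = [0.280439] × [0.061926] = 0.0173665
Prior × likelihood for each component:
  P(Z=I)·f_I = 0.23 × 4.78211e-07 = 1.09988e-07
  P(Z=II)·f_II = 0.53 × 0.0112908 = 0.00598411
  P(Z=III)·f_III = 0.24 × 0.0173665 = 0.00416795
Denominator: 1.09988e-07 + 0.00598411 + 0.00416795 = 0.0101522
Responsibility of Population III: 0.00416795 / 0.0101522 ≈ 0.4105

0.4105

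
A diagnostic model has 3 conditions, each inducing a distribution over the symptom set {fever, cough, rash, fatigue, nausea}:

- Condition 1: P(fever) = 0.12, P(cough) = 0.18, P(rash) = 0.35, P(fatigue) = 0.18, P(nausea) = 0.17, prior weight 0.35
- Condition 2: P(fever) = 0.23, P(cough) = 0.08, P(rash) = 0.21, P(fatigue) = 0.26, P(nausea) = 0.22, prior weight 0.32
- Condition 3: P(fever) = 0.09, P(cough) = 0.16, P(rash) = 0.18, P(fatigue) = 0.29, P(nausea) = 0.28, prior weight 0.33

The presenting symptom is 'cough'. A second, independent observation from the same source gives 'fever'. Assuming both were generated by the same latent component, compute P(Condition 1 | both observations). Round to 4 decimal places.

By Bayes' theorem, P(k | x) = π_k f_k(x) / Σ_j π_j f_j(x).
Since both observations come from the same component, the likelihood for component k is f_k(x₁)·f_k(x₂).
  L_1 = [P(cough | comp) = 0.18] × [0.12] = 0.0216
  L_2 = [P(cough | comp) = 0.08] × [0.23] = 0.0184
  L_3 = [P(cough | comp) = 0.16] × [0.09] = 0.0144
Weight by the priors:
  π_1·L_1 = 0.35 × 0.0216 = 0.00756
  π_2·L_2 = 0.32 × 0.0184 = 0.005888
  π_3·L_3 = 0.33 × 0.0144 = 0.004752
Normaliser: 0.00756 + 0.005888 + 0.004752 = 0.0182
P(Condition 1 | x₁, x₂) = 0.00756 / 0.0182 ≈ 0.4154

0.4154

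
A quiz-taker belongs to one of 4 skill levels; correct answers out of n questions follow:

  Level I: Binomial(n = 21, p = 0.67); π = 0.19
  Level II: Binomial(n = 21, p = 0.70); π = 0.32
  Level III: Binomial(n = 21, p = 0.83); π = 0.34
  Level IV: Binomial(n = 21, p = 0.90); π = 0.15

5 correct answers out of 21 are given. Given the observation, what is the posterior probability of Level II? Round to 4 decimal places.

P(component k | x) = π_k·f_k(x) / marginal(x), where marginal(x) = Σ_j π_j·f_j(x).
Component likelihoods at x = 5 correct answers out of 21:
  f_I = C(21,5)·0.67^5·0.33^16 = 20349·0.135013·1.97799e-08 = 5.43426e-05
  f_II = C(21,5)·0.70^5·0.30^16 = 20349·0.16807·4.30467e-09 = 1.47222e-05
  f_III = C(21,5)·0.83^5·0.17^16 = 20349·0.393904·4.86612e-13 = 3.90046e-09
  f_IV = C(21,5)·0.90^5·0.10^16 = 20349·0.59049·1e-16 = 1.20159e-12
Prior × likelihood for each component:
  π_I·f_I = 0.19 × 5.43426e-05 = 1.03251e-05
  π_II·f_II = 0.32 × 1.47222e-05 = 4.71111e-06
  π_III·f_III = 0.34 × 3.90046e-09 = 1.32616e-09
  π_IV·f_IV = 0.15 × 1.20159e-12 = 1.80238e-13
Denominator: 1.03251e-05 + 4.71111e-06 + 1.32616e-09 + 1.80238e-13 = 1.50375e-05
Responsibility of Level II: 4.71111e-06 / 1.50375e-05 ≈ 0.3133

0.3133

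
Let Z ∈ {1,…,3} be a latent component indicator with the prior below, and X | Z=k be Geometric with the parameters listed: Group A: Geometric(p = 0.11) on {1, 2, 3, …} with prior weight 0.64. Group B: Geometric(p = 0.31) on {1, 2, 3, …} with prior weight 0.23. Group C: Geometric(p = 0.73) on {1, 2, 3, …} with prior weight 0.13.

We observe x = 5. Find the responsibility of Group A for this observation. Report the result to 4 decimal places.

0.7261

The responsibility of component k is P(Z=k) f_k(x) divided by Σ_j P(Z=j) f_j(x).
Geometric probabilities:
  f_A = 0.11·(1−0.11)^4 = 0.11·0.627422 = 0.0690165
  f_B = 0.31·(1−0.31)^4 = 0.31·0.226671 = 0.0702681
  f_C = 0.73·(1−0.73)^4 = 0.73·0.00531441 = 0.00387952
Prior × likelihood for each component:
  P(Z=A)·f_A = 0.64 × 0.0690165 = 0.0441705
  P(Z=B)·f_B = 0.23 × 0.0702681 = 0.0161617
  P(Z=C)·f_C = 0.13 × 0.00387952 = 0.000504338
Sum: 0.0441705 + 0.0161617 + 0.000504338 = 0.0608365
Responsibility of Group A: 0.0441705 / 0.0608365 ≈ 0.7261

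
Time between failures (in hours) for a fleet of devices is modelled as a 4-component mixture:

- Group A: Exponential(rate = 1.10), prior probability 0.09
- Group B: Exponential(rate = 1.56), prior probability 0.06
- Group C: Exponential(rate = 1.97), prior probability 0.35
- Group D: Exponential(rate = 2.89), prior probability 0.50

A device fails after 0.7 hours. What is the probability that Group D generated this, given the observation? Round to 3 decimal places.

0.432

P(component k | x) = w_k·f_k(x) / marginal(x), where marginal(x) = Σ_j w_j·f_j(x).
Evaluate each component's likelihood at the observed value:
  L_A = 0.509314
  L_B = 0.52345
  L_C = 0.496106
  L_D = 0.382226
Multiply by the mixture weights:
  w_A·L_A = 0.09 × 0.509314 = 0.0458383
  w_B·L_B = 0.06 × 0.52345 = 0.031407
  w_C·L_C = 0.35 × 0.496106 = 0.173637
  w_D·L_D = 0.50 × 0.382226 = 0.191113
Marginal: 0.0458383 + 0.031407 + 0.173637 + 0.191113 = 0.441995
P(Group D | x) = 0.191113 / 0.441995 ≈ 0.432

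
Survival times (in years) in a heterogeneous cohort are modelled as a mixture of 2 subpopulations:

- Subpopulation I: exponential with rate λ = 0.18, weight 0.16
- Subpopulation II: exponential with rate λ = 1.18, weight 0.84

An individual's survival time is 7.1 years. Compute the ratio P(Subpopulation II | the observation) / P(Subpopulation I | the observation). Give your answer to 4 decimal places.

Since P(k|x) ∝ P(Z=k) f_k(x), the posterior odds are P(Z=i) f_i(x) / (P(Z=j) f_j(x)).
Component likelihoods at x = 7.1 years:
  L_I = 0.0501469
  L_II = 0.000271246
Odds = (0.84/0.16) × (0.000271246/0.0501469) = 5.25 × 0.00540902 ≈ 0.0284

0.0284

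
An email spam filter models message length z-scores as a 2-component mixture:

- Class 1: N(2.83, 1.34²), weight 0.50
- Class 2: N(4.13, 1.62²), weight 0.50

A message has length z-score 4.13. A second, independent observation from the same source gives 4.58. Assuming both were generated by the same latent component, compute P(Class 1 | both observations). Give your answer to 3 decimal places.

0.288

By Bayes' theorem, P(k | x) = P(Z=k) f_k(x) / Σ_j P(Z=j) f_j(x).
Since both observations come from the same component, the likelihood for component k is f_k(x₁)·f_k(x₂).
  L_1 = [(1/(1.34·√(2π)))·exp(−(4.13−2.83)²/(2·1.34²)) = 0.297718·exp(-0.47059) = 0.185964] × [0.126896] = 0.0235981
  L_2 = [(1/(1.62·√(2π)))·exp(−(4.13−4.13)²/(2·1.62²)) = 0.246261·exp(-0.00000) = 0.246261] × [0.236941] = 0.0583492
Prior × likelihood for each component:
  P(Z=1)·L_1 = 0.50 × 0.0235981 = 0.011799
  P(Z=2)·L_2 = 0.50 × 0.0583492 = 0.0291746
Sum: 0.011799 + 0.0291746 = 0.0409736
P(Class 1 | x₁,x₂) = 0.011799 / 0.0409736 ≈ 0.288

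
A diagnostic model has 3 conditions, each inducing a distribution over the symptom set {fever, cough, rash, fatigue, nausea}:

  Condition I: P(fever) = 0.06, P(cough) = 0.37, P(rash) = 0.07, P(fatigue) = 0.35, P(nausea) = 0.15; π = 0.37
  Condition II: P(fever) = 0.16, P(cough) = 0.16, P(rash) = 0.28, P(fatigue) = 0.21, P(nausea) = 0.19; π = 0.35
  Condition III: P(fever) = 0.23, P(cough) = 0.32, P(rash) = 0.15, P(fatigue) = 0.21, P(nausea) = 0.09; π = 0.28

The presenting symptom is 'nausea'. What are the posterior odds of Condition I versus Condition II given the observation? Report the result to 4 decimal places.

0.8346

The posterior odds equal the prior odds times the likelihood ratio: (π_i/π_j)·(f_i(x)/f_j(x)).
Categorical probabilities:
  f_I = 0.15
  f_II = 0.19
  f_III = 0.09
Odds = (0.37/0.35) × (0.15/0.19) = 1.05714 × 0.789474 ≈ 0.8346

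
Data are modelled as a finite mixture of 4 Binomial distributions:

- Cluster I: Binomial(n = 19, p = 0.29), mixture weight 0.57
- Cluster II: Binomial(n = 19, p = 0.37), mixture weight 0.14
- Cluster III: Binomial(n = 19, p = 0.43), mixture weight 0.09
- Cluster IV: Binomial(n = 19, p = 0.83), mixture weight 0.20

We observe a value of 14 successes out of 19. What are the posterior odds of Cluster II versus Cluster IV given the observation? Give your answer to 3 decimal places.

Only the two components matter; the odds are (π_i f_i(x)) / (π_j f_j(x)).
Binomial probabilities:
  f_I = 6.24265e-05
  f_II = 0.00104
  f_III = 0.00516937
  f_IV = 0.121575
Odds = (0.14/0.20) × (0.00104/0.121575) = 0.7 × 0.00855439 ≈ 0.006

0.006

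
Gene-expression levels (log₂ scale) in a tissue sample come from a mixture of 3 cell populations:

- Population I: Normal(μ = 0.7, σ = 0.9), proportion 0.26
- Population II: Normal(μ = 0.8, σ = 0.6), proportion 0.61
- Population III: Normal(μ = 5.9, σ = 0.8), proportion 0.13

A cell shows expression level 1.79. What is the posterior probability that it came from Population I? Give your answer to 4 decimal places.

0.3474

Posterior ∝ prior × likelihood, so P(k | x) ∝ w_k f_k(x); normalise over all components.
Normal densities:
  L_I = (1/(0.9·√(2π)))·exp(−(1.79−0.7)²/(2·0.9²)) = 0.443269·exp(-0.73340) = 0.212891
  L_II = (1/(0.6·√(2π)))·exp(−(1.79−0.8)²/(2·0.6²)) = 0.664904·exp(-1.36125) = 0.170442
  L_III = (1/(0.8·√(2π)))·exp(−(1.79−5.9)²/(2·0.8²)) = 0.498678·exp(-13.19695) = 9.2567e-07
Multiply by the mixture weights:
  w_I·L_I = 0.26 × 0.212891 = 0.0553518
  w_II·L_II = 0.61 × 0.170442 = 0.103969
  w_III·L_III = 0.13 × 9.2567e-07 = 1.20337e-07
Normaliser: 0.0553518 + 0.103969 + 1.20337e-07 = 0.159321
So the posterior for Population I is 0.0553518 / 0.159321 ≈ 0.3474.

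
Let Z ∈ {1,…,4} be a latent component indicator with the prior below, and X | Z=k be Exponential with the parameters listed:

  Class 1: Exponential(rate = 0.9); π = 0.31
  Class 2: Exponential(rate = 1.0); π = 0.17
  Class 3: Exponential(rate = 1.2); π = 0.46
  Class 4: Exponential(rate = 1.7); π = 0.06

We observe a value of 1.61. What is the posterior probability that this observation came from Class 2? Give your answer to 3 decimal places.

0.183

P(component k | x) = π_k·f_k(x) / marginal(x), where marginal(x) = Σ_j π_j·f_j(x).
Exponential densities:
  L_1 = 0.9·e^(−0.9·1.61) = 0.9·e^(−1.4490) = 0.211324
  L_2 = 1.0·e^(−1.0·1.61) = 1.0·e^(−1.6100) = 0.199888
  L_3 = 1.2·e^(−1.2·1.61) = 1.2·e^(−1.9320) = 0.17383
  L_4 = 1.7·e^(−1.7·1.61) = 1.7·e^(−2.7370) = 0.110099
Multiply by the mixture weights:
  π_1·L_1 = 0.31 × 0.211324 = 0.0655106
  π_2·L_2 = 0.17 × 0.199888 = 0.0339809
  π_3·L_3 = 0.46 × 0.17383 = 0.0799617
  π_4·L_4 = 0.06 × 0.110099 = 0.00660596
Marginal: 0.0655106 + 0.0339809 + 0.0799617 + 0.00660596 = 0.186059
P(Class 2 | data) = 0.0339809 / 0.186059 ≈ 0.183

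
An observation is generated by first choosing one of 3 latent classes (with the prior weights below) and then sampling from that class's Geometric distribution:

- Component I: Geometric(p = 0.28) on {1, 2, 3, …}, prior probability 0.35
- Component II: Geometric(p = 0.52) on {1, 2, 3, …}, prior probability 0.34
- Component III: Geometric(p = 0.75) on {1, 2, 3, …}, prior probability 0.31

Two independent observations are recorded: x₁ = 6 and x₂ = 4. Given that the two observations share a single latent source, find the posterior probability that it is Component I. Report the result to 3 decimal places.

By Bayes' theorem, P(k | x) = P(Z=k) f_k(x) / Σ_j P(Z=j) f_j(x).
Since both observations come from the same component, the likelihood for component k is f_k(x₁)·f_k(x₂).
  L_I = [0.28·(1−0.28)^5 = 0.28·0.193492 = 0.0541777] × [0.104509] = 0.00566208
  L_II = [0.52·(1−0.52)^5 = 0.52·0.0254804 = 0.0132498] × [0.0575078] = 0.000761968
  L_III = [0.75·(1−0.75)^5 = 0.75·0.000976562 = 0.000732422] × [0.0117188] = 8.58307e-06
Unnormalised posteriors:
  P(Z=I)·L_I = 0.35 × 0.00566208 = 0.00198173
  P(Z=II)·L_II = 0.34 × 0.000761968 = 0.000259069
  P(Z=III)·L_III = 0.31 × 8.58307e-06 = 2.66075e-06
Evidence: 0.00198173 + 0.000259069 + 2.66075e-06 = 0.00224346
So the posterior for Component I is 0.00198173 / 0.00224346 ≈ 0.883.

0.883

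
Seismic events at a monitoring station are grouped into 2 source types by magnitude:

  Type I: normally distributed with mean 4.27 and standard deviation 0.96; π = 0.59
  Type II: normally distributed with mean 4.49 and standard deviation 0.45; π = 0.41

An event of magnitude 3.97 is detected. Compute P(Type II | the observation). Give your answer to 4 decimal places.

Posterior ∝ prior × likelihood, so P(k | x) ∝ w_k f_k(x); normalise over all components.
Normal densities:
  p_I = (1/(0.96·√(2π)))·exp(−(3.97−4.27)²/(2·0.96²)) = 0.415565·exp(-0.04883) = 0.395761
  p_II = (1/(0.45·√(2π)))·exp(−(3.97−4.49)²/(2·0.45²)) = 0.886538·exp(-0.66765) = 0.454715
Weight by the priors:
  w_I·p_I = 0.59 × 0.395761 = 0.233499
  w_II·p_II = 0.41 × 0.454715 = 0.186433
Marginal: 0.233499 + 0.186433 = 0.419932
So the posterior for Type II is 0.186433 / 0.419932 ≈ 0.4440.

0.4440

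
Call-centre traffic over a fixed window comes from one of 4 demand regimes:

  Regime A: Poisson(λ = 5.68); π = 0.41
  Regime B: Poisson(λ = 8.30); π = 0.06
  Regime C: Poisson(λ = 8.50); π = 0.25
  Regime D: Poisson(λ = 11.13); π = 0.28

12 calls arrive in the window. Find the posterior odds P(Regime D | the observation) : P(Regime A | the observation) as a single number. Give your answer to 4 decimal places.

The posterior odds equal the prior odds times the likelihood ratio: (w_i/w_j)·(f_i(x)/f_j(x)).
Evaluate each component's likelihood at the observed value:
  p_A = e^(−5.68)·5.68^12/12! = 0.00803619
  p_B = e^(−8.30)·8.30^12/12! = 0.0554569
  p_C = e^(−8.50)·8.50^12/12! = 0.0604209
  p_D = e^(−11.13)·11.13^12/12! = 0.110639
Odds = (0.28/0.41) × (0.110639/0.00803619) = 0.682927 × 13.7676 ≈ 9.4022

9.4022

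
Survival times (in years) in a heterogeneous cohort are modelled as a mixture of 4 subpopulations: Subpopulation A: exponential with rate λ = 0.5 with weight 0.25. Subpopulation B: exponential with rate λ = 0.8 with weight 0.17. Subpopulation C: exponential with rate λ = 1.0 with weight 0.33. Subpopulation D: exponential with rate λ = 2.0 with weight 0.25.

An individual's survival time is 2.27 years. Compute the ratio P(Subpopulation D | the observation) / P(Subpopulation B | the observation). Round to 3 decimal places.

Posterior odds = (π_i f_i(x)) / (π_j f_j(x)); the normalising sum cancels.
Exponential densities:
  L_A = 0.5·e^(−0.5·2.27) = 0.5·e^(−1.1350) = 0.160711
  L_B = 0.8·e^(−0.8·2.27) = 0.8·e^(−1.8160) = 0.13014
  L_C = 1.0·e^(−1.0·2.27) = 1.0·e^(−2.2700) = 0.103312
  L_D = 2.0·e^(−2.0·2.27) = 2.0·e^(−4.5400) = 0.0213468
0.0053367 / 0.0221238 ≈ 0.241

0.241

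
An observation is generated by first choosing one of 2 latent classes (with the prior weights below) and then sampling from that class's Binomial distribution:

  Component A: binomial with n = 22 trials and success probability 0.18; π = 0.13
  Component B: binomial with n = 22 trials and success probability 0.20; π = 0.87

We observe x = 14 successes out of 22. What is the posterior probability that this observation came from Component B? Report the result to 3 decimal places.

Apply Bayes' rule: the posterior for each component is proportional to its prior times its likelihood at x.
Component likelihoods at x = 14 successes out of 22:
  L_A = 2.44999e-06
  L_B = 8.78977e-06
Multiply by the mixture weights:
  w_A·L_A = 0.13 × 2.44999e-06 = 3.18498e-07
  w_B·L_B = 0.87 × 8.78977e-06 = 7.6471e-06
Normaliser: 3.18498e-07 + 7.6471e-06 = 7.9656e-06
Responsibility of Component B: 7.6471e-06 / 7.9656e-06 ≈ 0.960

0.960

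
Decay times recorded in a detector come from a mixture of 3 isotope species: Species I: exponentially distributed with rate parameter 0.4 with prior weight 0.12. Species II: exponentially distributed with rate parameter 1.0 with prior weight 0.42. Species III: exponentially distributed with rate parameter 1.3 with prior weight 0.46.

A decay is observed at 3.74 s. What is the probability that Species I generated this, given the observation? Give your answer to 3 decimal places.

Posterior ∝ prior × likelihood, so P(k | x) ∝ π_k f_k(x); normalise over all components.
Exponential densities:
  p_I = 0.0896098
  p_II = 0.0237541
  p_III = 0.0100555
Multiply by the mixture weights:
  π_I·p_I = 0.12 × 0.0896098 = 0.0107532
  π_II·p_II = 0.42 × 0.0237541 = 0.00997672
  π_III·p_III = 0.46 × 0.0100555 = 0.00462553
Normaliser: 0.0107532 + 0.00997672 + 0.00462553 = 0.0253554
Responsibility of Species I: 0.0107532 / 0.0253554 ≈ 0.424

0.424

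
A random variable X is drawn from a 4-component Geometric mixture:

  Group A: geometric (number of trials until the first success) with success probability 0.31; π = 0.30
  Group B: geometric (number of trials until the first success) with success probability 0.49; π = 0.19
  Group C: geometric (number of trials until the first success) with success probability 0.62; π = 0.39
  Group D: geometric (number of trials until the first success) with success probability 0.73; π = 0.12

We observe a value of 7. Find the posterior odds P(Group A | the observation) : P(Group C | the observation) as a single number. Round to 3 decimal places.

13.785

Posterior odds = (P(Z=i) f_i(x)) / (P(Z=j) f_j(x)); the normalising sum cancels.
Geometric probabilities:
  f_A = 0.0334546
  f_B = 0.00862218
  f_C = 0.00186678
  f_D = 0.000282817
0.0100364 / 0.000728044 ≈ 13.785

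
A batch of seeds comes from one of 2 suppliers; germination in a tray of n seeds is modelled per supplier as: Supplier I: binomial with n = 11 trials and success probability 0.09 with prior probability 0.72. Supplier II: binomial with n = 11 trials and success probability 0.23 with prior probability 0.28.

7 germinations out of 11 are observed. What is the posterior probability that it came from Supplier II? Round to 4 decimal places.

0.9930

The responsibility of component k is w_k f_k(x) divided by Σ_j w_j f_j(x).
Binomial probabilities:
  f_I = C(11,7)·0.09^7·0.91^4 = 330·4.78297e-08·0.68575 = 1.08237e-05
  f_II = C(11,7)·0.23^7·0.77^4 = 330·3.40483e-05·0.35153 = 0.00394977
Multiply by the mixture weights:
  w_I·f_I = 0.72 × 1.08237e-05 = 7.79309e-06
  w_II·f_II = 0.28 × 0.00394977 = 0.00110594
Sum: 7.79309e-06 + 0.00110594 = 0.00111373
Responsibility of Supplier II: 0.00110594 / 0.00111373 ≈ 0.9930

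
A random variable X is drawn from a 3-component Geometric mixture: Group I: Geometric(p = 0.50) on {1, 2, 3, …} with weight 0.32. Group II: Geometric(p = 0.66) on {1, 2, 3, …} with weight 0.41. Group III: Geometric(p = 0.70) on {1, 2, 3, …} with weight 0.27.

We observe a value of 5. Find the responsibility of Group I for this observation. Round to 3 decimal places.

By Bayes' theorem, P(k | x) = P(Z=k) f_k(x) / Σ_j P(Z=j) f_j(x).
Component likelihoods at x = 5:
  f_I = 0.50·(1−0.50)^4 = 0.50·0.0625 = 0.03125
  f_II = 0.66·(1−0.66)^4 = 0.66·0.0133634 = 0.00881982
  f_III = 0.70·(1−0.70)^4 = 0.70·0.0081 = 0.00567
Unnormalised posteriors:
  P(Z=I)·f_I = 0.32 × 0.03125 = 0.01
  P(Z=II)·f_II = 0.41 × 0.00881982 = 0.00361613
  P(Z=III)·f_III = 0.27 × 0.00567 = 0.0015309
Normaliser: 0.01 + 0.00361613 + 0.0015309 = 0.015147
P(Group I | x) ≈ 0.660

0.660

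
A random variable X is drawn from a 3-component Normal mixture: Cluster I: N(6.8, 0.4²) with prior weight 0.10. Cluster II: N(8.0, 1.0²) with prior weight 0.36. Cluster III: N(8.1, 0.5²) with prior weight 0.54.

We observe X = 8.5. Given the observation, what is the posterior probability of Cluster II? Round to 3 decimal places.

Posterior ∝ prior × likelihood, so P(k | x) ∝ P(Z=k) f_k(x); normalise over all components.
Component likelihoods at x = 8.5:
  p_I = 0.000119297
  p_II = 0.352065
  p_III = 0.579383
Unnormalised posteriors:
  P(Z=I)·p_I = 0.10 × 0.000119297 = 1.19297e-05
  P(Z=II)·p_II = 0.36 × 0.352065 = 0.126744
  P(Z=III)·p_III = 0.54 × 0.579383 = 0.312867
Denominator: 1.19297e-05 + 0.126744 + 0.312867 = 0.439622
P(Cluster II | the observation) = 0.126744 / 0.439622 ≈ 0.288

0.288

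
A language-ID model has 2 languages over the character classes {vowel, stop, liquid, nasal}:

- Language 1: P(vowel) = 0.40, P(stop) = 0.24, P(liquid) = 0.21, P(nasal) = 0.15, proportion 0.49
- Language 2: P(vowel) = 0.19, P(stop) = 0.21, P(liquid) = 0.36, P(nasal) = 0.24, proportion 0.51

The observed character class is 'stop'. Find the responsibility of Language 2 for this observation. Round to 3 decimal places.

0.477

Apply Bayes' rule: the posterior for each component is proportional to its prior times its likelihood at x.
Component likelihoods at x = 'stop':
  p_1 = P(stop | comp) = 0.24
  p_2 = P(stop | comp) = 0.21
Prior × likelihood for each component:
  π_1·p_1 = 0.49 × 0.24 = 0.1176
  π_2·p_2 = 0.51 × 0.21 = 0.1071
Marginal: 0.1176 + 0.1071 = 0.2247
So the posterior for Language 2 is 0.1071 / 0.2247 ≈ 0.477.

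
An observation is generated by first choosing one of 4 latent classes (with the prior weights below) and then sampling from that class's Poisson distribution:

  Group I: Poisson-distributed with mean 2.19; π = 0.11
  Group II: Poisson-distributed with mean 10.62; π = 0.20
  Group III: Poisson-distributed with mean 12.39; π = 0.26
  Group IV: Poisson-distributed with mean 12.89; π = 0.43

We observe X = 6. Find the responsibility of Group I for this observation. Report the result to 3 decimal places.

Apply Bayes' rule: the posterior for each component is proportional to its prior times its likelihood at x.
Poisson probabilities:
  p_I = 0.0171485
  p_II = 0.0486639
  p_III = 0.0209019
  p_IV = 0.0160742
Weight by the priors:
  π_I·p_I = 0.11 × 0.0171485 = 0.00188634
  π_II·p_II = 0.20 × 0.0486639 = 0.00973279
  π_III·p_III = 0.26 × 0.0209019 = 0.00543451
  π_IV·p_IV = 0.43 × 0.0160742 = 0.0069119
Sum: 0.00188634 + 0.00973279 + 0.00543451 + 0.0069119 = 0.0239655
P(Group I | the observation) = 0.00188634 / 0.0239655 ≈ 0.079

0.079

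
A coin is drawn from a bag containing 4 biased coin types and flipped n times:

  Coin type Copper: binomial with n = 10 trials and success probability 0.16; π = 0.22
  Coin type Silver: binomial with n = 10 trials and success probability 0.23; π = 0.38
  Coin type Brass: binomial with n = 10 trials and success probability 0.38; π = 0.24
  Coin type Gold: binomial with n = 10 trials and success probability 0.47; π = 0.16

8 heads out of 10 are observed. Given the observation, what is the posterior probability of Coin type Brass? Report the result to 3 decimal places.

0.269

Posterior ∝ prior × likelihood, so P(k | x) ∝ P(Z=k) f_k(x); normalise over all components.
Binomial probabilities:
  L_Copper = 1.36374e-05
  L_Silver = 0.000208938
  L_Brass = 0.00752081
  L_Gold = 0.0300987
Prior × likelihood for each component:
  P(Z=Copper)·L_Copper = 0.22 × 1.36374e-05 = 3.00022e-06
  P(Z=Silver)·L_Silver = 0.38 × 0.000208938 = 7.93963e-05
  P(Z=Brass)·L_Brass = 0.24 × 0.00752081 = 0.00180499
  P(Z=Gold)·L_Gold = 0.16 × 0.0300987 = 0.00481579
Normaliser: 3.00022e-06 + 7.93963e-05 + 0.00180499 + 0.00481579 = 0.00670318
P(Coin type Brass | x) ≈ 0.269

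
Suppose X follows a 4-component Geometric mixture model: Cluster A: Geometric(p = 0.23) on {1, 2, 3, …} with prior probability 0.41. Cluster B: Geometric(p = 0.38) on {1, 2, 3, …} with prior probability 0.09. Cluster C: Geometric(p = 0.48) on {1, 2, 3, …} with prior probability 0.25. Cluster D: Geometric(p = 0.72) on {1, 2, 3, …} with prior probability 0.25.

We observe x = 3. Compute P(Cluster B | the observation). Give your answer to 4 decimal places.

P(component k | x) = w_k·f_k(x) / marginal(x), where marginal(x) = Σ_j w_j·f_j(x).
Evaluate each component's likelihood at the observed value:
  f_A = 0.23·(1−0.23)^2 = 0.23·0.5929 = 0.136367
  f_B = 0.38·(1−0.38)^2 = 0.38·0.3844 = 0.146072
  f_C = 0.48·(1−0.48)^2 = 0.48·0.2704 = 0.129792
  f_D = 0.72·(1−0.72)^2 = 0.72·0.0784 = 0.056448
Unnormalised posteriors:
  w_A·f_A = 0.41 × 0.136367 = 0.0559105
  w_B·f_B = 0.09 × 0.146072 = 0.0131465
  w_C·f_C = 0.25 × 0.129792 = 0.032448
  w_D·f_D = 0.25 × 0.056448 = 0.014112
Normaliser: 0.0559105 + 0.0131465 + 0.032448 + 0.014112 = 0.115617
Responsibility of Cluster B: 0.0131465 / 0.115617 ≈ 0.1137

0.1137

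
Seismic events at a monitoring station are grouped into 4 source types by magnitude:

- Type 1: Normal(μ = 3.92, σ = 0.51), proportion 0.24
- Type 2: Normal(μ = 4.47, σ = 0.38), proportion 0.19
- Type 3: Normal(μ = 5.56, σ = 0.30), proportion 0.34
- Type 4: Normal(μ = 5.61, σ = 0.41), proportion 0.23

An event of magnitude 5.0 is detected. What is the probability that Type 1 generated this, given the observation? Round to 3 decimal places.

P(component k | x) = π_k·f_k(x) / marginal(x), where marginal(x) = Σ_j π_j·f_j(x).
Component likelihoods at x = 5.0:
  L_1 = (1/(0.51·√(2π)))·exp(−(5.0−3.92)²/(2·0.51²)) = 0.782240·exp(-2.24221) = 0.0830919
  L_2 = (1/(0.38·√(2π)))·exp(−(5.0−4.47)²/(2·0.38²)) = 1.049848·exp(-0.97265) = 0.396928
  L_3 = (1/(0.30·√(2π)))·exp(−(5.0−5.56)²/(2·0.30²)) = 1.329808·exp(-1.74222) = 0.23289
  L_4 = (1/(0.41·√(2π)))·exp(−(5.0−5.61)²/(2·0.41²)) = 0.973030·exp(-1.10678) = 0.321704
Prior × likelihood for each component:
  π_1·L_1 = 0.24 × 0.0830919 = 0.019942
  π_2·L_2 = 0.19 × 0.396928 = 0.0754164
  π_3·L_3 = 0.34 × 0.23289 = 0.0791827
  π_4·L_4 = 0.23 × 0.321704 = 0.073992
Sum: 0.019942 + 0.0754164 + 0.0791827 + 0.073992 = 0.248533
P(Type 1 | 5.0) = 0.019942 / 0.248533 ≈ 0.080

0.080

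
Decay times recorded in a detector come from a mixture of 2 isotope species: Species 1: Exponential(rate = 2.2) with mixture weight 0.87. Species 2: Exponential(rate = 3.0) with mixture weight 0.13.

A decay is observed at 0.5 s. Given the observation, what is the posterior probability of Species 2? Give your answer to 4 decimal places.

By Bayes' theorem, P(k | x) = P(Z=k) f_k(x) / Σ_j P(Z=j) f_j(x).
Exponential densities:
  f_1 = 2.2·e^(−2.2·0.5) = 2.2·e^(−1.1000) = 0.732316
  f_2 = 3.0·e^(−3.0·0.5) = 3.0·e^(−1.5000) = 0.66939
Unnormalised posteriors:
  P(Z=1)·f_1 = 0.87 × 0.732316 = 0.637115
  P(Z=2)·f_2 = 0.13 × 0.66939 = 0.0870208
Normaliser: 0.637115 + 0.0870208 = 0.724136
So the posterior for Species 2 is 0.0870208 / 0.724136 ≈ 0.1202.

0.1202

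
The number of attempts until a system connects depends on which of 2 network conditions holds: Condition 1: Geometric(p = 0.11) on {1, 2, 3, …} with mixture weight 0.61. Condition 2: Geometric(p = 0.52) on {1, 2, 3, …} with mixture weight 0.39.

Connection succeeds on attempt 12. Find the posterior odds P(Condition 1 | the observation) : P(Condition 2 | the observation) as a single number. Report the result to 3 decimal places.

294.640

The posterior odds equal the prior odds times the likelihood ratio: (w_i/w_j)·(f_i(x)/f_j(x)).
Component likelihoods at x = 12:
  p_1 = 0.0305269
  p_2 = 0.000162053
Odds = (0.61/0.39) × (0.0305269/0.000162053) = 1.5641 × 188.376 ≈ 294.640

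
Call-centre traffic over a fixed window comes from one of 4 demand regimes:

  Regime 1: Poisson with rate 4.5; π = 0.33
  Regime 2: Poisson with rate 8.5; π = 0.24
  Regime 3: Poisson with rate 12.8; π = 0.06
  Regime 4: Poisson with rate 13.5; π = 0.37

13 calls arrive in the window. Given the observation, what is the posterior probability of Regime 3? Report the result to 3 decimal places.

0.116

By Bayes' theorem, P(k | x) = w_k f_k(x) / Σ_j w_j f_j(x).
Component likelihoods at x = 13 calls:
  L_1 = 0.00055355
  L_2 = 0.039506
  L_3 = 0.109769
  L_4 = 0.108914
Multiply by the mixture weights:
  w_1·L_1 = 0.33 × 0.00055355 = 0.000182672
  w_2·L_2 = 0.24 × 0.039506 = 0.00948143
  w_3·L_3 = 0.06 × 0.109769 = 0.00658614
  w_4·L_4 = 0.37 × 0.108914 = 0.0402981
Evidence: 0.000182672 + 0.00948143 + 0.00658614 + 0.0402981 = 0.0565484
Responsibility of Regime 3: 0.00658614 / 0.0565484 ≈ 0.116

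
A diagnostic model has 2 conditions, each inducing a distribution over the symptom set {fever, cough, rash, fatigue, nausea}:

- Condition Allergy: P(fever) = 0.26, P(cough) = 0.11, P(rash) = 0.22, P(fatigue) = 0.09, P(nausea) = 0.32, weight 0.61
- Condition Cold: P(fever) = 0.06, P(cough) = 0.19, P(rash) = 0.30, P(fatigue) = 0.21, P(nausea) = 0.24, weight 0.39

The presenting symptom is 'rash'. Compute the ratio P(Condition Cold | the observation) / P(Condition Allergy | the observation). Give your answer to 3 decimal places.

Since P(k|x) ∝ w_k f_k(x), the posterior odds are w_i f_i(x) / (w_j f_j(x)).
Categorical probabilities:
  p_Allergy = P(rash | comp) = 0.22
  p_Cold = P(rash | comp) = 0.30
0.117 / 0.1342 ≈ 0.872

0.872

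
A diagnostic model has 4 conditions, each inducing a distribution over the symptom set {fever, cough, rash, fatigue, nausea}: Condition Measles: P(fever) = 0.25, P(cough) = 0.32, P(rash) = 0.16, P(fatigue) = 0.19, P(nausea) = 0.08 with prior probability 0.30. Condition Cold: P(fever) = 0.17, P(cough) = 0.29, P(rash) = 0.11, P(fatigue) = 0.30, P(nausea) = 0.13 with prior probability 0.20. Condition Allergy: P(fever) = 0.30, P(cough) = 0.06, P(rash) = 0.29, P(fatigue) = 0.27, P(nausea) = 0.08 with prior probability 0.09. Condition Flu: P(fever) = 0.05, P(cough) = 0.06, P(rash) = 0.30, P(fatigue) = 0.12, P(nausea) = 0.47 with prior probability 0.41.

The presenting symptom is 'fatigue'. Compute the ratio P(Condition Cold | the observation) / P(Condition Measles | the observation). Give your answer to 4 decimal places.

Since P(k|x) ∝ w_k f_k(x), the posterior odds are w_i f_i(x) / (w_j f_j(x)).
Categorical probabilities:
  L_Measles = P(fatigue | comp) = 0.19
  L_Cold = P(fatigue | comp) = 0.30
  L_Allergy = P(fatigue | comp) = 0.27
  L_Flu = P(fatigue | comp) = 0.12
Posterior odds = (w_Cold·L_Cold) / (w_Measles·L_Measles) = (0.20·0.3) / (0.30·0.19) = 0.06 / 0.057 ≈ 1.0526

1.0526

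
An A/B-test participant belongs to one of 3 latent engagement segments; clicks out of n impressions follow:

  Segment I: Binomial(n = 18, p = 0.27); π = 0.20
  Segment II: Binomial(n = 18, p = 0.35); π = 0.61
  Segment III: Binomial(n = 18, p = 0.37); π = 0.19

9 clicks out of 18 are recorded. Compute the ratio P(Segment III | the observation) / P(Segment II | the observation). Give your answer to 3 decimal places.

The posterior odds equal the prior odds times the likelihood ratio: (π_i/π_j)·(f_i(x)/f_j(x)).
Evaluate each component's likelihood at the observed value:
  f_I = 0.021827
  f_II = 0.0793684
  f_III = 0.098786
Odds = (0.19/0.61) × (0.098786/0.0793684) = 0.311475 × 1.24465 ≈ 0.388

0.388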